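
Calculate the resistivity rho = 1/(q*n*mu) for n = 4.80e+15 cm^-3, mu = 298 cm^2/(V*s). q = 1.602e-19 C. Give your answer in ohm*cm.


Step 1: sigma = q * n * mu = 1.602e-19 * 4.80e+15 * 298 = 2.29150e-01 S/cm
Step 2: rho = 1 / sigma = 1 / 2.29150e-01 = 4.364 ohm*cm

4.364


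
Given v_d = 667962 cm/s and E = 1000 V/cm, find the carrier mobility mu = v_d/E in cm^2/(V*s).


Step 1: mu = v_d / E
Step 2: mu = 667962 / 1000
Step 3: mu = 667.96 cm^2/(V*s)

667.96


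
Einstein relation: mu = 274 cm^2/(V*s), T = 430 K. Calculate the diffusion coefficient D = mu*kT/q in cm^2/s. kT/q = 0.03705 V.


Step 1: D = mu * (kT/q)
Step 2: D = 274 * 0.03705
Step 3: D = 10.15 cm^2/s

10.15


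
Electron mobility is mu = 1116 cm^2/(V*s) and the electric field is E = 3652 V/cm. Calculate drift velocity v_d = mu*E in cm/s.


Step 1: v_d = mu * E
Step 2: v_d = 1116 * 3652 = 4075632
Step 3: v_d = 4.08e+06 cm/s

4.08e+06


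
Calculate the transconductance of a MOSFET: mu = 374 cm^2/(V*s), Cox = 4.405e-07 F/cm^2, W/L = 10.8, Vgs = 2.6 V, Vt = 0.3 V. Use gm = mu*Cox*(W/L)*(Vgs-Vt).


Step 1: Vov = Vgs - Vt = 2.6 - 0.3 = 2.3 V
Step 2: gm = mu * Cox * (W/L) * Vov
Step 3: gm = 374 * 4.405e-07 * 10.8 * 2.3 = 4.09e-03 S

4.09e-03


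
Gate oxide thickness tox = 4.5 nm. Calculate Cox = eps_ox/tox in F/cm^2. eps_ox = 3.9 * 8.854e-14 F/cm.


Step 1: eps_ox = 3.9 * 8.854e-14 = 3.45306e-13 F/cm
Step 2: tox in cm = 4.5 nm * 1e-7 = 4.5000e-07 cm
Step 3: Cox = 3.45306e-13 / 4.5000e-07 = 7.67e-07 F/cm^2

7.67e-07


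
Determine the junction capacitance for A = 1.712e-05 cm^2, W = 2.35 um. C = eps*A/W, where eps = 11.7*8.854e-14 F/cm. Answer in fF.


Step 1: eps_Si = 11.7 * 8.854e-14 = 1.035918e-12 F/cm
Step 2: W in cm = 2.35 * 1e-4 = 2.35e-04 cm
Step 3: C = 1.035918e-12 * 1.712e-05 / 2.35e-04 = 7.546773e-14 F
Step 4: C = 75.47 fF

75.47


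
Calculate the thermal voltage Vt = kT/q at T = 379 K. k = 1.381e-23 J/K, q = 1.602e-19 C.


Step 1: kT = 1.381e-23 * 379 = 5.23399e-21 J
Step 2: Vt = kT/q = 5.23399e-21 / 1.602e-19
Step 3: Vt = 0.03267 V

0.03267


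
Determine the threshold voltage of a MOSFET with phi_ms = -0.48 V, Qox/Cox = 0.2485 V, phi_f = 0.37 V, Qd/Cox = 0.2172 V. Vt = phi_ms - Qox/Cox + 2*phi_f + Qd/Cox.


Step 1: Vt = phi_ms - Qox/Cox + 2*phi_f + Qd/Cox
Step 2: Vt = -0.48 - 0.2485 + 2*0.37 + 0.2172
Step 3: Vt = -0.48 - 0.2485 + 0.74 + 0.2172
Step 4: Vt = 0.2287 V

0.2287


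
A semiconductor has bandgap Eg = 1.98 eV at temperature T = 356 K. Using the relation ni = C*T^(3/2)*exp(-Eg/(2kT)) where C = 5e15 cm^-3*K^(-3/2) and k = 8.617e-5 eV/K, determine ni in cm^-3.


Step 1: Compute kT = 8.617e-5 * 356 = 0.03067652 eV
Step 2: Exponent = -Eg/(2kT) = -1.98/(2*0.03067652) = -32.27224
Step 3: T^(3/2) = 356^1.5 = 6716.99
Step 4: ni = 5e15 * 6716.99 * exp(-32.27224) = 3.24e+05 cm^-3

3.24e+05


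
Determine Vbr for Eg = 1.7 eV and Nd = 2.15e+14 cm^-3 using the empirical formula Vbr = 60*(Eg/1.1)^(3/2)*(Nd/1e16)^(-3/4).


Step 1: Eg/1.1 = 1.7/1.1 = 1.545455
Step 2: (Eg/1.1)^1.5 = 1.545455^1.5 = 1.921253
Step 3: (Nd/1e16)^(-0.75) = (0.0215)^(-0.75) = 17.810297
Step 4: Vbr = 60 * 1.921253 * 17.810297 = 2053.1 V

2053.1


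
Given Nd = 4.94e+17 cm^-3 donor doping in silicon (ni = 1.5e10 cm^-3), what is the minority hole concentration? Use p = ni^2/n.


Step 1: Since Nd >> ni, n ≈ Nd = 4.94e+17 cm^-3
Step 2: p = ni^2 / n = (1.5e10)^2 / 4.94e+17
Step 3: p = 2.25e20 / 4.94e+17 = 4.55e+02 cm^-3

4.55e+02


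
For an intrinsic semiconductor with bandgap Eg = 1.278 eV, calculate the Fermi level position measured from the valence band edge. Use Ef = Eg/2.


Step 1: For an intrinsic semiconductor, the Fermi level sits at midgap.
Step 2: Ef = Eg / 2 = 1.278 / 2 = 0.639 eV

0.639


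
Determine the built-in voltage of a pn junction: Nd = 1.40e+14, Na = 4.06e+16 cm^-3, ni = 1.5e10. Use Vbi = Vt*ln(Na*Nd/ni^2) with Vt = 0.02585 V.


Step 1: Compute Na*Nd/ni^2 = 4.06e+16 * 1.40e+14 / (1.5e10)^2 = 2.5262e+10
Step 2: ln(2.5262e+10) = 23.9526
Step 3: Vbi = 0.02585 * 23.9526 = 0.619 V

0.619


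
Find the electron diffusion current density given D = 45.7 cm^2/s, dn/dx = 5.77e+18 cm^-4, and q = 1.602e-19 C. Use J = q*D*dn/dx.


Step 1: J = q * D * (dn/dx)
Step 2: J = 1.602e-19 * 45.7 * 5.77e+18
Step 3: J = 4.22e+01 A/cm^2

4.22e+01


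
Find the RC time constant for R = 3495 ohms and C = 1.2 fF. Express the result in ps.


Step 1: tau = R * C
Step 2: tau = 3495 * 1.2 fF = 3495 * 1.2e-15 F
Step 3: tau = 4.194e-12 s = 4.194 ps

4.194


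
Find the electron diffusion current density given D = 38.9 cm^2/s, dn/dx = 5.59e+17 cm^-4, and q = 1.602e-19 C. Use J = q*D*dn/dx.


Step 1: J = q * D * (dn/dx)
Step 2: J = 1.602e-19 * 38.9 * 5.59e+17
Step 3: J = 3.48e+00 A/cm^2

3.48e+00


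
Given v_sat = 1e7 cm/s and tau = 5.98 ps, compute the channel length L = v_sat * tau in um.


Step 1: tau in seconds = 5.98 ps * 1e-12 = 5.9800e-12 s
Step 2: L = v_sat * tau = 1e7 * 5.9800e-12 = 5.9800e-05 cm
Step 3: L in um = 5.9800e-05 * 1e4 = 0.598 um

0.598


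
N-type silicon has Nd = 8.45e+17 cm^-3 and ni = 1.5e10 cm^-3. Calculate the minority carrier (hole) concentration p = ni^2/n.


Step 1: Since Nd >> ni, n ≈ Nd = 8.45e+17 cm^-3
Step 2: p = ni^2 / n = (1.5e10)^2 / 8.45e+17
Step 3: p = 2.25e20 / 8.45e+17 = 2.66e+02 cm^-3

2.66e+02


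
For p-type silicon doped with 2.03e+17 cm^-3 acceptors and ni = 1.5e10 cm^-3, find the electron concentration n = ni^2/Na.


Step 1: Majority hole concentration p ≈ Na = 2.03e+17 cm^-3
Step 2: n = ni^2 / Na = (1.5e10)^2 / 2.03e+17
Step 3: n = 1.11e+03 cm^-3

1.11e+03


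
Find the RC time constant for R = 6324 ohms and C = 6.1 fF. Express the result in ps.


Step 1: tau = R * C
Step 2: tau = 6324 * 6.1 fF = 6324 * 6.1e-15 F
Step 3: tau = 3.85764e-11 s = 38.5764 ps

38.5764


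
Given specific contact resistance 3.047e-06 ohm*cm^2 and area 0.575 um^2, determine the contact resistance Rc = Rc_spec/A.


Step 1: Convert area to cm^2: 0.575 um^2 = 5.7500e-09 cm^2
Step 2: Rc = Rc_spec / A = 3.047e-06 / 5.7500e-09
Step 3: Rc = 5.30e+02 ohms

5.30e+02


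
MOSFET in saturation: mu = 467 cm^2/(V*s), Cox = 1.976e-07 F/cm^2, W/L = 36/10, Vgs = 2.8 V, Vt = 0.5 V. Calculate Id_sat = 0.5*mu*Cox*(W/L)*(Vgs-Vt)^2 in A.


Step 1: Overdrive voltage Vov = Vgs - Vt = 2.8 - 0.5 = 2.3 V
Step 2: W/L = 36/10 = 3.6
Step 3: Id = 0.5 * 467 * 1.976e-07 * 3.6 * 2.3^2
Step 4: Id = 8.79e-04 A

8.79e-04


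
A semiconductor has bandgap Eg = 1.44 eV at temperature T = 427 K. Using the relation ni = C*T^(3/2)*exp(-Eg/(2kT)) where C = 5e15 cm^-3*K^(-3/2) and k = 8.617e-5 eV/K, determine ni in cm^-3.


Step 1: Compute kT = 8.617e-5 * 427 = 0.03679459 eV
Step 2: Exponent = -Eg/(2kT) = -1.44/(2*0.03679459) = -19.56809
Step 3: T^(3/2) = 427^1.5 = 8823.52
Step 4: ni = 5e15 * 8823.52 * exp(-19.56809) = 1.40e+11 cm^-3

1.40e+11


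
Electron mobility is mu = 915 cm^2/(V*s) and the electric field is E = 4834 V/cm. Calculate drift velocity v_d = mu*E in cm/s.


Step 1: v_d = mu * E
Step 2: v_d = 915 * 4834 = 4423110
Step 3: v_d = 4.42e+06 cm/s

4.42e+06


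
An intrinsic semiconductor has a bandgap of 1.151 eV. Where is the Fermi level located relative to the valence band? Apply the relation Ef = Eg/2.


Step 1: For an intrinsic semiconductor, the Fermi level sits at midgap.
Step 2: Ef = Eg / 2 = 1.151 / 2 = 0.5755 eV

0.5755


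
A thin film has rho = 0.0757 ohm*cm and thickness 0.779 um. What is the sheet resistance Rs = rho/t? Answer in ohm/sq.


Step 1: Convert thickness to cm: t = 0.779 um = 7.7900e-05 cm
Step 2: Rs = rho / t = 0.0757 / 7.7900e-05
Step 3: Rs = 971.8 ohm/sq

971.8


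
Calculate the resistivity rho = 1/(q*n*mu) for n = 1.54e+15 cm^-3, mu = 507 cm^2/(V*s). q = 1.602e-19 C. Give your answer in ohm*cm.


Step 1: sigma = q * n * mu = 1.602e-19 * 1.54e+15 * 507 = 1.25081e-01 S/cm
Step 2: rho = 1 / sigma = 1 / 1.25081e-01 = 7.995 ohm*cm

7.995


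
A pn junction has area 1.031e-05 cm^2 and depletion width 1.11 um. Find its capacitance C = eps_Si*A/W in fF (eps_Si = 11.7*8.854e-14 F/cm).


Step 1: eps_Si = 11.7 * 8.854e-14 = 1.035918e-12 F/cm
Step 2: W in cm = 1.11 * 1e-4 = 1.11e-04 cm
Step 3: C = 1.035918e-12 * 1.031e-05 / 1.11e-04 = 9.621905e-14 F
Step 4: C = 96.22 fF

96.22


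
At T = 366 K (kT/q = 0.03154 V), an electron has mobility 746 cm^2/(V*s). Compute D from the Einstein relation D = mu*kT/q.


Step 1: D = mu * (kT/q)
Step 2: D = 746 * 0.03154
Step 3: D = 23.53 cm^2/s

23.53


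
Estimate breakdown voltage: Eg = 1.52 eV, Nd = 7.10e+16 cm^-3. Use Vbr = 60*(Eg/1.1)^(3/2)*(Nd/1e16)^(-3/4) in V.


Step 1: Eg/1.1 = 1.52/1.1 = 1.381818
Step 2: (Eg/1.1)^1.5 = 1.381818^1.5 = 1.624337
Step 3: (Nd/1e16)^(-0.75) = (7.1)^(-0.75) = 0.229909
Step 4: Vbr = 60 * 1.624337 * 0.229909 = 22.4 V

22.4


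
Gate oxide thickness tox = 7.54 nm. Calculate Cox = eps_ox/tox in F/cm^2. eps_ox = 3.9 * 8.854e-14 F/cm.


Step 1: eps_ox = 3.9 * 8.854e-14 = 3.45306e-13 F/cm
Step 2: tox in cm = 7.54 nm * 1e-7 = 7.5400e-07 cm
Step 3: Cox = 3.45306e-13 / 7.5400e-07 = 4.58e-07 F/cm^2

4.58e-07


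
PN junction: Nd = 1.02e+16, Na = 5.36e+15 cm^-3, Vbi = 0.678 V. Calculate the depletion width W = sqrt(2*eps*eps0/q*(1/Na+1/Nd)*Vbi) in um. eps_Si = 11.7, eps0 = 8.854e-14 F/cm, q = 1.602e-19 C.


Step 1: 1/Na + 1/Nd = 1/5.36e+15 + 1/1.02e+16 = 2.84606e-16
Step 2: 2*eps*eps0/q = 2*11.7*8.854e-14/1.602e-19 = 1.293281e+07
Step 3: W^2 = 1.293281e+07 * 2.84606e-16 * 0.678 = 2.49555e-09
Step 4: W = sqrt(2.49555e-09) = 4.996e-05 cm = 0.4996 um

0.4996


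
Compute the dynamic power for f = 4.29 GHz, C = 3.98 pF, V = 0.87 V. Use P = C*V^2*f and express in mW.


Step 1: V^2 = 0.87^2 = 0.7569 V^2
Step 2: P = C*V^2*f = 3.98e-12 F * 0.7569 * 4.29e9 Hz
Step 3: P = 1.292346198e-02 W
Step 4: P = 12.923 mW

12.923


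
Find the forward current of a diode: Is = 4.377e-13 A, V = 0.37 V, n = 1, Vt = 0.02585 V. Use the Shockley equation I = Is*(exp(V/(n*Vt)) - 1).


Step 1: V/(n*Vt) = 0.37/(1*0.02585) = 14.3133
Step 2: exp(14.3133) = 1.6451e+06
Step 3: I = 4.377e-13 * (1.6451e+06 - 1) = 7.20e-07 A

7.20e-07


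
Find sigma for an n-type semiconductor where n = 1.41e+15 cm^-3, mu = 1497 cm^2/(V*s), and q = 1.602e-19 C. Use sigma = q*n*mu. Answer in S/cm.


Step 1: sigma = q * n * mu
Step 2: sigma = 1.602e-19 * 1.41e+15 * 1497
Step 3: sigma = 3.381e-01 S/cm

3.381e-01


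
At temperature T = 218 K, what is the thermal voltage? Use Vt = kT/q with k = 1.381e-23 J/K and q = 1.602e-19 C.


Step 1: kT = 1.381e-23 * 218 = 3.01058e-21 J
Step 2: Vt = kT/q = 3.01058e-21 / 1.602e-19
Step 3: Vt = 0.01879 V

0.01879


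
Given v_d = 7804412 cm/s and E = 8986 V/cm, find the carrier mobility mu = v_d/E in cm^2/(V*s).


Step 1: mu = v_d / E
Step 2: mu = 7804412 / 8986
Step 3: mu = 868.51 cm^2/(V*s)

868.51


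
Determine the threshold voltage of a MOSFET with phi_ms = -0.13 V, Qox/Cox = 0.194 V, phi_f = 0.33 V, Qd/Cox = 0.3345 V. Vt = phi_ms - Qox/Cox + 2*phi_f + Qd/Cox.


Step 1: Vt = phi_ms - Qox/Cox + 2*phi_f + Qd/Cox
Step 2: Vt = -0.13 - 0.194 + 2*0.33 + 0.3345
Step 3: Vt = -0.13 - 0.194 + 0.66 + 0.3345
Step 4: Vt = 0.6705 V

0.6705


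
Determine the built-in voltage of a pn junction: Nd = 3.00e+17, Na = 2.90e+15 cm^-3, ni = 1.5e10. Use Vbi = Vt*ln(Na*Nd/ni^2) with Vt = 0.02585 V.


Step 1: Compute Na*Nd/ni^2 = 2.90e+15 * 3.00e+17 / (1.5e10)^2 = 3.8667e+12
Step 2: ln(3.8667e+12) = 28.9834
Step 3: Vbi = 0.02585 * 28.9834 = 0.749 V

0.749


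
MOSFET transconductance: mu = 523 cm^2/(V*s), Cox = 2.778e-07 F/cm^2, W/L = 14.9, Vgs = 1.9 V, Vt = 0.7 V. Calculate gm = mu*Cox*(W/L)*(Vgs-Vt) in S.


Step 1: Vov = Vgs - Vt = 1.9 - 0.7 = 1.2 V
Step 2: gm = mu * Cox * (W/L) * Vov
Step 3: gm = 523 * 2.778e-07 * 14.9 * 1.2 = 2.60e-03 S

2.60e-03


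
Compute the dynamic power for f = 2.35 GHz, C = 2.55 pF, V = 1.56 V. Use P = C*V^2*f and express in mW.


Step 1: V^2 = 1.56^2 = 2.4336 V^2
Step 2: P = C*V^2*f = 2.55e-12 F * 2.4336 * 2.35e9 Hz
Step 3: P = 1.4583348e-02 W
Step 4: P = 14.583 mW

14.583


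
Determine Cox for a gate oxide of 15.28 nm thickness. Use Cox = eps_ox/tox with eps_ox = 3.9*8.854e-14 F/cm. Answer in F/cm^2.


Step 1: eps_ox = 3.9 * 8.854e-14 = 3.45306e-13 F/cm
Step 2: tox in cm = 15.28 nm * 1e-7 = 1.5280e-06 cm
Step 3: Cox = 3.45306e-13 / 1.5280e-06 = 2.26e-07 F/cm^2

2.26e-07


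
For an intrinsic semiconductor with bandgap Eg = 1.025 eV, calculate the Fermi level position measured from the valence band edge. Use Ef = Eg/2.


Step 1: For an intrinsic semiconductor, the Fermi level sits at midgap.
Step 2: Ef = Eg / 2 = 1.025 / 2 = 0.5125 eV

0.5125


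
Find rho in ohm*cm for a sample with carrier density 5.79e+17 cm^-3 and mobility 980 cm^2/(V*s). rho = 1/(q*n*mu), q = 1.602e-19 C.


Step 1: sigma = q * n * mu = 1.602e-19 * 5.79e+17 * 980 = 9.09007e+01 S/cm
Step 2: rho = 1 / sigma = 1 / 9.09007e+01 = 0.011 ohm*cm

0.011


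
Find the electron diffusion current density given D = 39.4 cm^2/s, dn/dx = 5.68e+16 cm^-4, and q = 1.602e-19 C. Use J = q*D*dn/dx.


Step 1: J = q * D * (dn/dx)
Step 2: J = 1.602e-19 * 39.4 * 5.68e+16
Step 3: J = 3.59e-01 A/cm^2

3.59e-01


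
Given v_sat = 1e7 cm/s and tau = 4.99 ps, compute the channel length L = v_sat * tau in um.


Step 1: tau in seconds = 4.99 ps * 1e-12 = 4.9900e-12 s
Step 2: L = v_sat * tau = 1e7 * 4.9900e-12 = 4.9900e-05 cm
Step 3: L in um = 4.9900e-05 * 1e4 = 0.499 um

0.499


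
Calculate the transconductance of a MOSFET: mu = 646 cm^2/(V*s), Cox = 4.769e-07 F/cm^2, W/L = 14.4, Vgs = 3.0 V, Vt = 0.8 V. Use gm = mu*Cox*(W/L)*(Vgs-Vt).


Step 1: Vov = Vgs - Vt = 3.0 - 0.8 = 2.2 V
Step 2: gm = mu * Cox * (W/L) * Vov
Step 3: gm = 646 * 4.769e-07 * 14.4 * 2.2 = 9.76e-03 S

9.76e-03


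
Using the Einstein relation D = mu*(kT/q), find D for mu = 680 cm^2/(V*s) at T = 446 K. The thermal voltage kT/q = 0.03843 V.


Step 1: D = mu * (kT/q)
Step 2: D = 680 * 0.03843
Step 3: D = 26.13 cm^2/s

26.13


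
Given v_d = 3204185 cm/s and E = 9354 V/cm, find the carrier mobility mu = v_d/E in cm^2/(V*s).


Step 1: mu = v_d / E
Step 2: mu = 3204185 / 9354
Step 3: mu = 342.55 cm^2/(V*s)

342.55


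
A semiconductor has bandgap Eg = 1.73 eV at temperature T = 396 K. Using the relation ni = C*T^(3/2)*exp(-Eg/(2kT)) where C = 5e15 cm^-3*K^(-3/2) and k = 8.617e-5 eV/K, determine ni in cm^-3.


Step 1: Compute kT = 8.617e-5 * 396 = 0.03412332 eV
Step 2: Exponent = -Eg/(2kT) = -1.73/(2*0.03412332) = -25.34923
Step 3: T^(3/2) = 396^1.5 = 7880.30
Step 4: ni = 5e15 * 7880.30 * exp(-25.34923) = 3.86e+08 cm^-3

3.86e+08


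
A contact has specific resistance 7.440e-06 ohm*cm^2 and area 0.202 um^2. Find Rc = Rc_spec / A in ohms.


Step 1: Convert area to cm^2: 0.202 um^2 = 2.0200e-09 cm^2
Step 2: Rc = Rc_spec / A = 7.440e-06 / 2.0200e-09
Step 3: Rc = 3.68e+03 ohms

3.68e+03


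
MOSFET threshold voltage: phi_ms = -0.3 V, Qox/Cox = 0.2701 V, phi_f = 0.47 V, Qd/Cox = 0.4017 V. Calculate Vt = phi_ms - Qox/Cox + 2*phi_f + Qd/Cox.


Step 1: Vt = phi_ms - Qox/Cox + 2*phi_f + Qd/Cox
Step 2: Vt = -0.3 - 0.2701 + 2*0.47 + 0.4017
Step 3: Vt = -0.3 - 0.2701 + 0.94 + 0.4017
Step 4: Vt = 0.7716 V

0.7716


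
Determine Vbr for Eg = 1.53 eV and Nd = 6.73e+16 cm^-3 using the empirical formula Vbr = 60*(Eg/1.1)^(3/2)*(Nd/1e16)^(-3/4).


Step 1: Eg/1.1 = 1.53/1.1 = 1.390909
Step 2: (Eg/1.1)^1.5 = 1.390909^1.5 = 1.640394
Step 3: (Nd/1e16)^(-0.75) = (6.73)^(-0.75) = 0.239325
Step 4: Vbr = 60 * 1.640394 * 0.239325 = 23.6 V

23.6


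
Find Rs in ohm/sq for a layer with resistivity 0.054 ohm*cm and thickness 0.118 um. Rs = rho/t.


Step 1: Convert thickness to cm: t = 0.118 um = 1.1800e-05 cm
Step 2: Rs = rho / t = 0.054 / 1.1800e-05
Step 3: Rs = 4576.3 ohm/sq

4576.3


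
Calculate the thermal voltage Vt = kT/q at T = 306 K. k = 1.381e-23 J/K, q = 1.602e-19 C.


Step 1: kT = 1.381e-23 * 306 = 4.22586e-21 J
Step 2: Vt = kT/q = 4.22586e-21 / 1.602e-19
Step 3: Vt = 0.02638 V

0.02638


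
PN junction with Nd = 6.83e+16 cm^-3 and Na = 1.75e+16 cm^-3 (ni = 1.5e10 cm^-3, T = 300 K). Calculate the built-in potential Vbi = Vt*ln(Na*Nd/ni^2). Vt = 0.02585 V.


Step 1: Compute Na*Nd/ni^2 = 1.75e+16 * 6.83e+16 / (1.5e10)^2 = 5.3122e+12
Step 2: ln(5.3122e+12) = 29.3010
Step 3: Vbi = 0.02585 * 29.3010 = 0.757 V

0.757


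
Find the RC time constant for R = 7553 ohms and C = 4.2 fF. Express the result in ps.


Step 1: tau = R * C
Step 2: tau = 7553 * 4.2 fF = 7553 * 4.2e-15 F
Step 3: tau = 3.17226e-11 s = 31.7226 ps

31.7226


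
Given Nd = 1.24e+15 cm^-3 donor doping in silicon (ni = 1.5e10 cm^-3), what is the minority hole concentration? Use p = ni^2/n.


Step 1: Since Nd >> ni, n ≈ Nd = 1.24e+15 cm^-3
Step 2: p = ni^2 / n = (1.5e10)^2 / 1.24e+15
Step 3: p = 2.25e20 / 1.24e+15 = 1.81e+05 cm^-3

1.81e+05


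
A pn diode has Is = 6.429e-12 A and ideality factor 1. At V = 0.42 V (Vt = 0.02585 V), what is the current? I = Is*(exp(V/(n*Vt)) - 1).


Step 1: V/(n*Vt) = 0.42/(1*0.02585) = 16.2476
Step 2: exp(16.2476) = 1.1383e+07
Step 3: I = 6.429e-12 * (1.1383e+07 - 1) = 7.32e-05 A

7.32e-05


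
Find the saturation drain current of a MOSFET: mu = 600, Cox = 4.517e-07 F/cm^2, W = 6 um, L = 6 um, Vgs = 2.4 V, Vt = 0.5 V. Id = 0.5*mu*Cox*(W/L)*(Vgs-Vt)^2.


Step 1: Overdrive voltage Vov = Vgs - Vt = 2.4 - 0.5 = 1.9 V
Step 2: W/L = 6/6 = 1
Step 3: Id = 0.5 * 600 * 4.517e-07 * 1 * 1.9^2
Step 4: Id = 4.89e-04 A

4.89e-04


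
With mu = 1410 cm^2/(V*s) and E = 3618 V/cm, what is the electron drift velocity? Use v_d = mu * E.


Step 1: v_d = mu * E
Step 2: v_d = 1410 * 3618 = 5101380
Step 3: v_d = 5.10e+06 cm/s

5.10e+06


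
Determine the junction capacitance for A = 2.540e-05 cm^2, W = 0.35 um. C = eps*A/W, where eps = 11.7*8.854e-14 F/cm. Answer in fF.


Step 1: eps_Si = 11.7 * 8.854e-14 = 1.035918e-12 F/cm
Step 2: W in cm = 0.35 * 1e-4 = 3.50e-05 cm
Step 3: C = 1.035918e-12 * 2.540e-05 / 3.50e-05 = 7.517805e-13 F
Step 4: C = 751.78 fF

751.78


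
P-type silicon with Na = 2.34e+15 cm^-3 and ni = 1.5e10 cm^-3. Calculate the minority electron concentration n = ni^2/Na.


Step 1: Majority hole concentration p ≈ Na = 2.34e+15 cm^-3
Step 2: n = ni^2 / Na = (1.5e10)^2 / 2.34e+15
Step 3: n = 9.62e+04 cm^-3

9.62e+04


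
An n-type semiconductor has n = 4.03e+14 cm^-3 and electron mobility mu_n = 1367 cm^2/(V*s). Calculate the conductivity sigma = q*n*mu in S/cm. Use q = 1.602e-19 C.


Step 1: sigma = q * n * mu
Step 2: sigma = 1.602e-19 * 4.03e+14 * 1367
Step 3: sigma = 8.825e-02 S/cm

8.825e-02


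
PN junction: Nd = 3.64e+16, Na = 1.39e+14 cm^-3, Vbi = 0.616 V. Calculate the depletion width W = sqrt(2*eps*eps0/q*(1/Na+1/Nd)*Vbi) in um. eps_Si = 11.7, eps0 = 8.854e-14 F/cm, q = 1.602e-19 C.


Step 1: 1/Na + 1/Nd = 1/1.39e+14 + 1/3.64e+16 = 7.22172e-15
Step 2: 2*eps*eps0/q = 2*11.7*8.854e-14/1.602e-19 = 1.293281e+07
Step 3: W^2 = 1.293281e+07 * 7.22172e-15 * 0.616 = 5.75326e-08
Step 4: W = sqrt(5.75326e-08) = 2.399e-04 cm = 2.399 um

2.399


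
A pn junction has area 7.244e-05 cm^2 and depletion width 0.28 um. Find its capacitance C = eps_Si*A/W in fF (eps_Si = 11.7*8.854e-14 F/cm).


Step 1: eps_Si = 11.7 * 8.854e-14 = 1.035918e-12 F/cm
Step 2: W in cm = 0.28 * 1e-4 = 2.80e-05 cm
Step 3: C = 1.035918e-12 * 7.244e-05 / 2.80e-05 = 2.680068e-12 F
Step 4: C = 2680.07 fF

2680.07


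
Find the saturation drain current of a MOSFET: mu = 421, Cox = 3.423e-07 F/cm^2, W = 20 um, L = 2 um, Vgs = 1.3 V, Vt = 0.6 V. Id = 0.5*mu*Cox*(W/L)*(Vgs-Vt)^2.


Step 1: Overdrive voltage Vov = Vgs - Vt = 1.3 - 0.6 = 0.7 V
Step 2: W/L = 20/2 = 10
Step 3: Id = 0.5 * 421 * 3.423e-07 * 10 * 0.7^2
Step 4: Id = 3.53e-04 A

3.53e-04


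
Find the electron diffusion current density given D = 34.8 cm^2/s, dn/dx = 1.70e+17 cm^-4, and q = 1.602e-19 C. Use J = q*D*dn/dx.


Step 1: J = q * D * (dn/dx)
Step 2: J = 1.602e-19 * 34.8 * 1.70e+17
Step 3: J = 9.48e-01 A/cm^2

9.48e-01


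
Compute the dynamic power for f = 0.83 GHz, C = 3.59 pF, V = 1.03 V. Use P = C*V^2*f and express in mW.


Step 1: V^2 = 1.03^2 = 1.0609 V^2
Step 2: P = C*V^2*f = 3.59e-12 F * 1.0609 * 0.83e9 Hz
Step 3: P = 3.16116373e-03 W
Step 4: P = 3.161 mW

3.161


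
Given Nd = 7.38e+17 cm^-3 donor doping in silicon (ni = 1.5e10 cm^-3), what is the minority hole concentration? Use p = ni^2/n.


Step 1: Since Nd >> ni, n ≈ Nd = 7.38e+17 cm^-3
Step 2: p = ni^2 / n = (1.5e10)^2 / 7.38e+17
Step 3: p = 2.25e20 / 7.38e+17 = 3.05e+02 cm^-3

3.05e+02


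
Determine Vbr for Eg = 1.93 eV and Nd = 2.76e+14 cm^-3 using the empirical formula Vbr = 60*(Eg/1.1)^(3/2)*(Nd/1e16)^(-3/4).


Step 1: Eg/1.1 = 1.93/1.1 = 1.754545
Step 2: (Eg/1.1)^1.5 = 1.754545^1.5 = 2.324057
Step 3: (Nd/1e16)^(-0.75) = (0.0276)^(-0.75) = 14.767881
Step 4: Vbr = 60 * 2.324057 * 14.767881 = 2059.3 V

2059.3


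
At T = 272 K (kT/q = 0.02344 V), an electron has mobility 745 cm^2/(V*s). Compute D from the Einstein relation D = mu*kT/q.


Step 1: D = mu * (kT/q)
Step 2: D = 745 * 0.02344
Step 3: D = 17.46 cm^2/s

17.46


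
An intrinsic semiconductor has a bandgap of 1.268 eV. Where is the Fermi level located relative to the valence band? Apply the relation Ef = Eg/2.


Step 1: For an intrinsic semiconductor, the Fermi level sits at midgap.
Step 2: Ef = Eg / 2 = 1.268 / 2 = 0.634 eV

0.634


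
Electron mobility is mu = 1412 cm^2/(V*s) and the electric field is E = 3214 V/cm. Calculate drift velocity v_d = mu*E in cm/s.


Step 1: v_d = mu * E
Step 2: v_d = 1412 * 3214 = 4538168
Step 3: v_d = 4.54e+06 cm/s

4.54e+06


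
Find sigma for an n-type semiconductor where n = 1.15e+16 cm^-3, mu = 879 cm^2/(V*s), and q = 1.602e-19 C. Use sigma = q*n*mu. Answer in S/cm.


Step 1: sigma = q * n * mu
Step 2: sigma = 1.602e-19 * 1.15e+16 * 879
Step 3: sigma = 1.619e+00 S/cm

1.619e+00


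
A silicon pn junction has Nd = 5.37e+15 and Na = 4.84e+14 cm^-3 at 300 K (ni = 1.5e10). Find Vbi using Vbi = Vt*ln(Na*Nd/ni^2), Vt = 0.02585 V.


Step 1: Compute Na*Nd/ni^2 = 4.84e+14 * 5.37e+15 / (1.5e10)^2 = 1.1551e+10
Step 2: ln(1.1551e+10) = 23.1700
Step 3: Vbi = 0.02585 * 23.1700 = 0.599 V

0.599


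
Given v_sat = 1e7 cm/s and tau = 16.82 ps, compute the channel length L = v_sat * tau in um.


Step 1: tau in seconds = 16.82 ps * 1e-12 = 1.6820e-11 s
Step 2: L = v_sat * tau = 1e7 * 1.6820e-11 = 1.6820e-04 cm
Step 3: L in um = 1.6820e-04 * 1e4 = 1.682 um

1.682


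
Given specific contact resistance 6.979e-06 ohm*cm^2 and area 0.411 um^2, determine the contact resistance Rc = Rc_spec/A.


Step 1: Convert area to cm^2: 0.411 um^2 = 4.1100e-09 cm^2
Step 2: Rc = Rc_spec / A = 6.979e-06 / 4.1100e-09
Step 3: Rc = 1.70e+03 ohms

1.70e+03


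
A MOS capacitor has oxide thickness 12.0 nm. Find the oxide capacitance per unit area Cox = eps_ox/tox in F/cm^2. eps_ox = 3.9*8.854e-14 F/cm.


Step 1: eps_ox = 3.9 * 8.854e-14 = 3.45306e-13 F/cm
Step 2: tox in cm = 12.0 nm * 1e-7 = 1.2000e-06 cm
Step 3: Cox = 3.45306e-13 / 1.2000e-06 = 2.88e-07 F/cm^2

2.88e-07


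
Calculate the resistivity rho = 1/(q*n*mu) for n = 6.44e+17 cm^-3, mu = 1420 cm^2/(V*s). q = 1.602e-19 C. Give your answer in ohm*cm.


Step 1: sigma = q * n * mu = 1.602e-19 * 6.44e+17 * 1420 = 1.46500e+02 S/cm
Step 2: rho = 1 / sigma = 1 / 1.46500e+02 = 0.006826 ohm*cm

0.006826


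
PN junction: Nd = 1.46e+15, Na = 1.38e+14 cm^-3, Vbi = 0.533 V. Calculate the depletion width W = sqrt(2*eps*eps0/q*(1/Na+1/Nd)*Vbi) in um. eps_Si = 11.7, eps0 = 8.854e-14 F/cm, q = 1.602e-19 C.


Step 1: 1/Na + 1/Nd = 1/1.38e+14 + 1/1.46e+15 = 7.93131e-15
Step 2: 2*eps*eps0/q = 2*11.7*8.854e-14/1.602e-19 = 1.293281e+07
Step 3: W^2 = 1.293281e+07 * 7.93131e-15 * 0.533 = 5.46720e-08
Step 4: W = sqrt(5.46720e-08) = 2.338e-04 cm = 2.338 um

2.338


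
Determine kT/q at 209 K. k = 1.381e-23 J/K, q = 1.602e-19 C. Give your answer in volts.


Step 1: kT = 1.381e-23 * 209 = 2.88629e-21 J
Step 2: Vt = kT/q = 2.88629e-21 / 1.602e-19
Step 3: Vt = 0.01802 V

0.01802


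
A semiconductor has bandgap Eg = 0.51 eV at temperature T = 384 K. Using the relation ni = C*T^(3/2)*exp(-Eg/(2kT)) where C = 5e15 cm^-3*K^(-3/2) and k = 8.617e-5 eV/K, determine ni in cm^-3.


Step 1: Compute kT = 8.617e-5 * 384 = 0.03308928 eV
Step 2: Exponent = -Eg/(2kT) = -0.51/(2*0.03308928) = -7.70642
Step 3: T^(3/2) = 384^1.5 = 7524.83
Step 4: ni = 5e15 * 7524.83 * exp(-7.70642) = 1.69e+16 cm^-3

1.69e+16


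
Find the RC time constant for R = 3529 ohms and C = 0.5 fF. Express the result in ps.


Step 1: tau = R * C
Step 2: tau = 3529 * 0.5 fF = 3529 * 5.0e-16 F
Step 3: tau = 1.7645e-12 s = 1.7645 ps

1.7645


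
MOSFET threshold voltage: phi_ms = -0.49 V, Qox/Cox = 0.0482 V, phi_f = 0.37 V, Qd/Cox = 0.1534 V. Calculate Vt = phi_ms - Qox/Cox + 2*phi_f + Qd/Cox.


Step 1: Vt = phi_ms - Qox/Cox + 2*phi_f + Qd/Cox
Step 2: Vt = -0.49 - 0.0482 + 2*0.37 + 0.1534
Step 3: Vt = -0.49 - 0.0482 + 0.74 + 0.1534
Step 4: Vt = 0.3552 V

0.3552


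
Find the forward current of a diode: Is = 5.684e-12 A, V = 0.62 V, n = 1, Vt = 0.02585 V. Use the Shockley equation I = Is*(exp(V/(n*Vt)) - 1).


Step 1: V/(n*Vt) = 0.62/(1*0.02585) = 23.9845
Step 2: exp(23.9845) = 2.6082e+10
Step 3: I = 5.684e-12 * (2.6082e+10 - 1) = 1.48e-01 A

1.48e-01


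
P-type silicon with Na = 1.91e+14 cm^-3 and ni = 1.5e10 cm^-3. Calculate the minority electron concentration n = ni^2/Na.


Step 1: Majority hole concentration p ≈ Na = 1.91e+14 cm^-3
Step 2: n = ni^2 / Na = (1.5e10)^2 / 1.91e+14
Step 3: n = 1.18e+06 cm^-3

1.18e+06


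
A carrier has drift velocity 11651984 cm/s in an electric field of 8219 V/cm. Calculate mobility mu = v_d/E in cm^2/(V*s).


Step 1: mu = v_d / E
Step 2: mu = 11651984 / 8219
Step 3: mu = 1417.69 cm^2/(V*s)

1417.69


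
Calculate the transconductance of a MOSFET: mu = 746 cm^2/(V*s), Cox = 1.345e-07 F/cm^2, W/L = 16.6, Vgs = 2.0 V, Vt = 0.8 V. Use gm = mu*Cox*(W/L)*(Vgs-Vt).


Step 1: Vov = Vgs - Vt = 2.0 - 0.8 = 1.2 V
Step 2: gm = mu * Cox * (W/L) * Vov
Step 3: gm = 746 * 1.345e-07 * 16.6 * 1.2 = 2.00e-03 S

2.00e-03


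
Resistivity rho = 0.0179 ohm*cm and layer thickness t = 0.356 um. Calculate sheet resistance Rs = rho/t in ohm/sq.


Step 1: Convert thickness to cm: t = 0.356 um = 3.5600e-05 cm
Step 2: Rs = rho / t = 0.0179 / 3.5600e-05
Step 3: Rs = 502.8 ohm/sq

502.8


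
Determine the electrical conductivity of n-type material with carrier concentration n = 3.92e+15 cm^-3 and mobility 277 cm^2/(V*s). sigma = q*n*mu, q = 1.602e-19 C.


Step 1: sigma = q * n * mu
Step 2: sigma = 1.602e-19 * 3.92e+15 * 277
Step 3: sigma = 1.740e-01 S/cm

1.740e-01


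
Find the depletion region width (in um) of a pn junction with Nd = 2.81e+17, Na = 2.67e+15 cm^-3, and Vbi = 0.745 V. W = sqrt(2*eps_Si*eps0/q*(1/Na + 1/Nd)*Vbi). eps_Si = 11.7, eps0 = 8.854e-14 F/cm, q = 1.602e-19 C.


Step 1: 1/Na + 1/Nd = 1/2.67e+15 + 1/2.81e+17 = 3.78091e-16
Step 2: 2*eps*eps0/q = 2*11.7*8.854e-14/1.602e-19 = 1.293281e+07
Step 3: W^2 = 1.293281e+07 * 3.78091e-16 * 0.745 = 3.64289e-09
Step 4: W = sqrt(3.64289e-09) = 6.036e-05 cm = 0.6036 um

0.6036


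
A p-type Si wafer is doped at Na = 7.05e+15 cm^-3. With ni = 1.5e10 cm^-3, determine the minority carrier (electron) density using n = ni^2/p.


Step 1: Majority hole concentration p ≈ Na = 7.05e+15 cm^-3
Step 2: n = ni^2 / Na = (1.5e10)^2 / 7.05e+15
Step 3: n = 3.19e+04 cm^-3

3.19e+04


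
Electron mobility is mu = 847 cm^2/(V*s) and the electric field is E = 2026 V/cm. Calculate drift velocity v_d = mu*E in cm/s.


Step 1: v_d = mu * E
Step 2: v_d = 847 * 2026 = 1716022
Step 3: v_d = 1.72e+06 cm/s

1.72e+06


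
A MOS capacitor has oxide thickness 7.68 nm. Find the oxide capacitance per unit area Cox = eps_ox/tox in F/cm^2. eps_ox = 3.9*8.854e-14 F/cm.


Step 1: eps_ox = 3.9 * 8.854e-14 = 3.45306e-13 F/cm
Step 2: tox in cm = 7.68 nm * 1e-7 = 7.6800e-07 cm
Step 3: Cox = 3.45306e-13 / 7.6800e-07 = 4.50e-07 F/cm^2

4.50e-07


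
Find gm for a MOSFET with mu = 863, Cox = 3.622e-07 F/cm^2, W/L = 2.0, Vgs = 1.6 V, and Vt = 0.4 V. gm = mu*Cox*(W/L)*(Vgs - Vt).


Step 1: Vov = Vgs - Vt = 1.6 - 0.4 = 1.2 V
Step 2: gm = mu * Cox * (W/L) * Vov
Step 3: gm = 863 * 3.622e-07 * 2.0 * 1.2 = 7.50e-04 S

7.50e-04


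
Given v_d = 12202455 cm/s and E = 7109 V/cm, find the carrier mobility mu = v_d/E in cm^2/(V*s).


Step 1: mu = v_d / E
Step 2: mu = 12202455 / 7109
Step 3: mu = 1716.48 cm^2/(V*s)

1716.48


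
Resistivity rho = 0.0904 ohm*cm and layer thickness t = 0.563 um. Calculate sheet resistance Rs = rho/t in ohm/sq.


Step 1: Convert thickness to cm: t = 0.563 um = 5.6300e-05 cm
Step 2: Rs = rho / t = 0.0904 / 5.6300e-05
Step 3: Rs = 1605.7 ohm/sq

1605.7


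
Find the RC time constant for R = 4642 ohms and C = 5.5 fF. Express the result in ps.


Step 1: tau = R * C
Step 2: tau = 4642 * 5.5 fF = 4642 * 5.5e-15 F
Step 3: tau = 2.5531e-11 s = 25.531 ps

25.531


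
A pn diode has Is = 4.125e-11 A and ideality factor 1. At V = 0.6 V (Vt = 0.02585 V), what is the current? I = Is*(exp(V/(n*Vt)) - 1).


Step 1: V/(n*Vt) = 0.6/(1*0.02585) = 23.2108
Step 2: exp(23.2108) = 1.2032e+10
Step 3: I = 4.125e-11 * (1.2032e+10 - 1) = 4.96e-01 A

4.96e-01


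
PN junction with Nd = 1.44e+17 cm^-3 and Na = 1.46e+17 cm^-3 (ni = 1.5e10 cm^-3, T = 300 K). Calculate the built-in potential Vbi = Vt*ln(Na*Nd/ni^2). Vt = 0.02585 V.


Step 1: Compute Na*Nd/ni^2 = 1.46e+17 * 1.44e+17 / (1.5e10)^2 = 9.3440e+13
Step 2: ln(9.3440e+13) = 32.1683
Step 3: Vbi = 0.02585 * 32.1683 = 0.832 V

0.832


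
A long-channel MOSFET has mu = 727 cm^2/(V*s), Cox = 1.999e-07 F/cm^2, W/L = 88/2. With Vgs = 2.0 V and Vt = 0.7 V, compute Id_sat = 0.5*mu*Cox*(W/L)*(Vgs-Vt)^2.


Step 1: Overdrive voltage Vov = Vgs - Vt = 2.0 - 0.7 = 1.3 V
Step 2: W/L = 88/2 = 44
Step 3: Id = 0.5 * 727 * 1.999e-07 * 44 * 1.3^2
Step 4: Id = 5.40e-03 A

5.40e-03


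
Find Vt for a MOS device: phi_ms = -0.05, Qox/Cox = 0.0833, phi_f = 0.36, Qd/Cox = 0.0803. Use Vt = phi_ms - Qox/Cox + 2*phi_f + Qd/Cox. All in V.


Step 1: Vt = phi_ms - Qox/Cox + 2*phi_f + Qd/Cox
Step 2: Vt = -0.05 - 0.0833 + 2*0.36 + 0.0803
Step 3: Vt = -0.05 - 0.0833 + 0.72 + 0.0803
Step 4: Vt = 0.667 V

0.667


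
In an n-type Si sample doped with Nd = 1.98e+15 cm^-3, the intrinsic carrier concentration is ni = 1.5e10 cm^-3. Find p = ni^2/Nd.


Step 1: Since Nd >> ni, n ≈ Nd = 1.98e+15 cm^-3
Step 2: p = ni^2 / n = (1.5e10)^2 / 1.98e+15
Step 3: p = 2.25e20 / 1.98e+15 = 1.14e+05 cm^-3

1.14e+05


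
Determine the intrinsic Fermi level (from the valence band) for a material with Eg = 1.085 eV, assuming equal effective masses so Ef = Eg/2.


Step 1: For an intrinsic semiconductor, the Fermi level sits at midgap.
Step 2: Ef = Eg / 2 = 1.085 / 2 = 0.5425 eV

0.5425


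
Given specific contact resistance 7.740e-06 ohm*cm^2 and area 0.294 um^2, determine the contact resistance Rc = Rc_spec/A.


Step 1: Convert area to cm^2: 0.294 um^2 = 2.9400e-09 cm^2
Step 2: Rc = Rc_spec / A = 7.740e-06 / 2.9400e-09
Step 3: Rc = 2.63e+03 ohms

2.63e+03


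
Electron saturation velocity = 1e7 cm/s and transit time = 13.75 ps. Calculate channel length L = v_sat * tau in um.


Step 1: tau in seconds = 13.75 ps * 1e-12 = 1.3750e-11 s
Step 2: L = v_sat * tau = 1e7 * 1.3750e-11 = 1.3750e-04 cm
Step 3: L in um = 1.3750e-04 * 1e4 = 1.375 um

1.375


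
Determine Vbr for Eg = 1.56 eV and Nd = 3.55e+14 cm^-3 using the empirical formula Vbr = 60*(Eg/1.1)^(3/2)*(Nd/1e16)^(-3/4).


Step 1: Eg/1.1 = 1.56/1.1 = 1.418182
Step 2: (Eg/1.1)^1.5 = 1.418182^1.5 = 1.688877
Step 3: (Nd/1e16)^(-0.75) = (0.0355)^(-0.75) = 12.227248
Step 4: Vbr = 60 * 1.688877 * 12.227248 = 1239.0 V

1239.0


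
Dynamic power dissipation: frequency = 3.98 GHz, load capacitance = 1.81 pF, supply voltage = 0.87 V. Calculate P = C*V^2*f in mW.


Step 1: V^2 = 0.87^2 = 0.7569 V^2
Step 2: P = C*V^2*f = 1.81e-12 F * 0.7569 * 3.98e9 Hz
Step 3: P = 5.45255622e-03 W
Step 4: P = 5.453 mW

5.453


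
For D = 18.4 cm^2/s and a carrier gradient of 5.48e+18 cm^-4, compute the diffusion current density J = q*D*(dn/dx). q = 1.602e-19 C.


Step 1: J = q * D * (dn/dx)
Step 2: J = 1.602e-19 * 18.4 * 5.48e+18
Step 3: J = 1.62e+01 A/cm^2

1.62e+01


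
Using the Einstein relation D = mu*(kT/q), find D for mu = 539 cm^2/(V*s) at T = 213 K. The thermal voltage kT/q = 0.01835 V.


Step 1: D = mu * (kT/q)
Step 2: D = 539 * 0.01835
Step 3: D = 9.89 cm^2/s

9.89


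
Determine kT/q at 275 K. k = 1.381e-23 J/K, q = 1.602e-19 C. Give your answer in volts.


Step 1: kT = 1.381e-23 * 275 = 3.79775e-21 J
Step 2: Vt = kT/q = 3.79775e-21 / 1.602e-19
Step 3: Vt = 0.02371 V

0.02371


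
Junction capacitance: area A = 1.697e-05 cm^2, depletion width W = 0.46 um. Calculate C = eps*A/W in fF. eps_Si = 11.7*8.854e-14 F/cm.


Step 1: eps_Si = 11.7 * 8.854e-14 = 1.035918e-12 F/cm
Step 2: W in cm = 0.46 * 1e-4 = 4.60e-05 cm
Step 3: C = 1.035918e-12 * 1.697e-05 / 4.60e-05 = 3.821637e-13 F
Step 4: C = 382.16 fF

382.16


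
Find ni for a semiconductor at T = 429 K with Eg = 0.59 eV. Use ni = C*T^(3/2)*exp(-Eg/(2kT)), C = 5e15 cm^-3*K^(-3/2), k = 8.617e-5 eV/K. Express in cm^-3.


Step 1: Compute kT = 8.617e-5 * 429 = 0.03696693 eV
Step 2: Exponent = -Eg/(2kT) = -0.59/(2*0.03696693) = -7.98011
Step 3: T^(3/2) = 429^1.5 = 8885.58
Step 4: ni = 5e15 * 8885.58 * exp(-7.98011) = 1.52e+16 cm^-3

1.52e+16


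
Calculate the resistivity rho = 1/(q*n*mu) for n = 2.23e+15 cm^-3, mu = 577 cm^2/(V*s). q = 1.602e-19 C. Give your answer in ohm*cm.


Step 1: sigma = q * n * mu = 1.602e-19 * 2.23e+15 * 577 = 2.06131e-01 S/cm
Step 2: rho = 1 / sigma = 1 / 2.06131e-01 = 4.851 ohm*cm

4.851


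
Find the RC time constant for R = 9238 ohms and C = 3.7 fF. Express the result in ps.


Step 1: tau = R * C
Step 2: tau = 9238 * 3.7 fF = 9238 * 3.7e-15 F
Step 3: tau = 3.41806e-11 s = 34.1806 ps

34.1806


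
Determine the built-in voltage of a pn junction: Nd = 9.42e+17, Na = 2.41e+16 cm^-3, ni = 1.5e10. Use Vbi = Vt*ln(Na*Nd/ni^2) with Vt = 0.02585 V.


Step 1: Compute Na*Nd/ni^2 = 2.41e+16 * 9.42e+17 / (1.5e10)^2 = 1.0090e+14
Step 2: ln(1.0090e+14) = 32.2452
Step 3: Vbi = 0.02585 * 32.2452 = 0.834 V

0.834


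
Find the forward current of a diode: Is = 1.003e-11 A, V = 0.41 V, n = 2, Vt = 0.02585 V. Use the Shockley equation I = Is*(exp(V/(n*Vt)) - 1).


Step 1: V/(n*Vt) = 0.41/(2*0.02585) = 7.9304
Step 2: exp(7.9304) = 2.7805e+03
Step 3: I = 1.003e-11 * (2.7805e+03 - 1) = 2.79e-08 A

2.79e-08


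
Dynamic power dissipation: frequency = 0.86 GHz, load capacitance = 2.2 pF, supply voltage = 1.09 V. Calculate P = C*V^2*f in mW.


Step 1: V^2 = 1.09^2 = 1.1881 V^2
Step 2: P = C*V^2*f = 2.2e-12 F * 1.1881 * 0.86e9 Hz
Step 3: P = 2.2478852e-03 W
Step 4: P = 2.248 mW

2.248


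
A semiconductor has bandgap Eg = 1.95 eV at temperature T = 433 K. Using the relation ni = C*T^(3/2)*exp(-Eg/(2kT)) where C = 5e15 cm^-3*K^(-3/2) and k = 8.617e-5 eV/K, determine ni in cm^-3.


Step 1: Compute kT = 8.617e-5 * 433 = 0.03731161 eV
Step 2: Exponent = -Eg/(2kT) = -1.95/(2*0.03731161) = -26.13128
Step 3: T^(3/2) = 433^1.5 = 9010.15
Step 4: ni = 5e15 * 9010.15 * exp(-26.13128) = 2.02e+08 cm^-3

2.02e+08


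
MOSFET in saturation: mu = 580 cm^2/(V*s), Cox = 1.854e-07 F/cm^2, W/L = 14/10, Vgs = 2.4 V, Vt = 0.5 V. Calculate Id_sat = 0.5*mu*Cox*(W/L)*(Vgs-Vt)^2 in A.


Step 1: Overdrive voltage Vov = Vgs - Vt = 2.4 - 0.5 = 1.9 V
Step 2: W/L = 14/10 = 1.4
Step 3: Id = 0.5 * 580 * 1.854e-07 * 1.4 * 1.9^2
Step 4: Id = 2.72e-04 A

2.72e-04


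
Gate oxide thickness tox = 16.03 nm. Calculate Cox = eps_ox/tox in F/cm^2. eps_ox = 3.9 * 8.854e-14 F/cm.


Step 1: eps_ox = 3.9 * 8.854e-14 = 3.45306e-13 F/cm
Step 2: tox in cm = 16.03 nm * 1e-7 = 1.6030e-06 cm
Step 3: Cox = 3.45306e-13 / 1.6030e-06 = 2.15e-07 F/cm^2

2.15e-07


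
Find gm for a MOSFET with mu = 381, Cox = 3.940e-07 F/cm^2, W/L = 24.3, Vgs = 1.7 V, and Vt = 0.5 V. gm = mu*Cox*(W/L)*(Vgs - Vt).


Step 1: Vov = Vgs - Vt = 1.7 - 0.5 = 1.2 V
Step 2: gm = mu * Cox * (W/L) * Vov
Step 3: gm = 381 * 3.940e-07 * 24.3 * 1.2 = 4.38e-03 S

4.38e-03


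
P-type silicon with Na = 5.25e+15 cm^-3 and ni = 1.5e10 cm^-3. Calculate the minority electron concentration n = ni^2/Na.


Step 1: Majority hole concentration p ≈ Na = 5.25e+15 cm^-3
Step 2: n = ni^2 / Na = (1.5e10)^2 / 5.25e+15
Step 3: n = 4.29e+04 cm^-3

4.29e+04


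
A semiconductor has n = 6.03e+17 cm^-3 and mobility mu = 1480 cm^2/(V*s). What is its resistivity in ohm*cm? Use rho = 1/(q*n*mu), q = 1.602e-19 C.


Step 1: sigma = q * n * mu = 1.602e-19 * 6.03e+17 * 1480 = 1.42969e+02 S/cm
Step 2: rho = 1 / sigma = 1 / 1.42969e+02 = 0.006995 ohm*cm

0.006995


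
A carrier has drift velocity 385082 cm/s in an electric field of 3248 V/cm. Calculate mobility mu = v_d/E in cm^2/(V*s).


Step 1: mu = v_d / E
Step 2: mu = 385082 / 3248
Step 3: mu = 118.56 cm^2/(V*s)

118.56


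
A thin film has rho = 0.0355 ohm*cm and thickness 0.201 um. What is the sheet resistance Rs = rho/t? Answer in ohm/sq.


Step 1: Convert thickness to cm: t = 0.201 um = 2.0100e-05 cm
Step 2: Rs = rho / t = 0.0355 / 2.0100e-05
Step 3: Rs = 1766.2 ohm/sq

1766.2


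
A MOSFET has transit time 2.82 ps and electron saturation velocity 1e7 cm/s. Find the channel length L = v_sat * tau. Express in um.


Step 1: tau in seconds = 2.82 ps * 1e-12 = 2.8200e-12 s
Step 2: L = v_sat * tau = 1e7 * 2.8200e-12 = 2.8200e-05 cm
Step 3: L in um = 2.8200e-05 * 1e4 = 0.282 um

0.282


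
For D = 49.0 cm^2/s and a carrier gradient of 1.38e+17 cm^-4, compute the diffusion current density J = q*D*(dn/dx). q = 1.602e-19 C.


Step 1: J = q * D * (dn/dx)
Step 2: J = 1.602e-19 * 49.0 * 1.38e+17
Step 3: J = 1.08e+00 A/cm^2

1.08e+00


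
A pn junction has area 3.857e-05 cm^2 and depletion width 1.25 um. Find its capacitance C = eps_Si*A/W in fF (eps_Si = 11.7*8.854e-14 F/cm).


Step 1: eps_Si = 11.7 * 8.854e-14 = 1.035918e-12 F/cm
Step 2: W in cm = 1.25 * 1e-4 = 1.25e-04 cm
Step 3: C = 1.035918e-12 * 3.857e-05 / 1.25e-04 = 3.196429e-13 F
Step 4: C = 319.64 fF

319.64


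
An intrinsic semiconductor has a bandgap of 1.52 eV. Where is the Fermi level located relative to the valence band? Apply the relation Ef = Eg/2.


Step 1: For an intrinsic semiconductor, the Fermi level sits at midgap.
Step 2: Ef = Eg / 2 = 1.52 / 2 = 0.76 eV

0.76


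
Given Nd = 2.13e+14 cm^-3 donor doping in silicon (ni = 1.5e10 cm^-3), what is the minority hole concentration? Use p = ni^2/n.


Step 1: Since Nd >> ni, n ≈ Nd = 2.13e+14 cm^-3
Step 2: p = ni^2 / n = (1.5e10)^2 / 2.13e+14
Step 3: p = 2.25e20 / 2.13e+14 = 1.06e+06 cm^-3

1.06e+06


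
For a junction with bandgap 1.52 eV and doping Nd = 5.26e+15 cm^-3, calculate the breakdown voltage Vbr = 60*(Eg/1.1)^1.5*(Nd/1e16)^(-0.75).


Step 1: Eg/1.1 = 1.52/1.1 = 1.381818
Step 2: (Eg/1.1)^1.5 = 1.381818^1.5 = 1.624337
Step 3: (Nd/1e16)^(-0.75) = (0.526)^(-0.75) = 1.619052
Step 4: Vbr = 60 * 1.624337 * 1.619052 = 157.8 V

157.8


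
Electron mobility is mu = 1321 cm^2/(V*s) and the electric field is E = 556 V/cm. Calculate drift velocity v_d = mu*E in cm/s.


Step 1: v_d = mu * E
Step 2: v_d = 1321 * 556 = 734476
Step 3: v_d = 7.34e+05 cm/s

7.34e+05


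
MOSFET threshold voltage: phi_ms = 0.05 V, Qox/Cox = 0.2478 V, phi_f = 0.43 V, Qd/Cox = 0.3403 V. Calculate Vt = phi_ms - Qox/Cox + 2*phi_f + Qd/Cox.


Step 1: Vt = phi_ms - Qox/Cox + 2*phi_f + Qd/Cox
Step 2: Vt = 0.05 - 0.2478 + 2*0.43 + 0.3403
Step 3: Vt = 0.05 - 0.2478 + 0.86 + 0.3403
Step 4: Vt = 1.0025 V

1.0025


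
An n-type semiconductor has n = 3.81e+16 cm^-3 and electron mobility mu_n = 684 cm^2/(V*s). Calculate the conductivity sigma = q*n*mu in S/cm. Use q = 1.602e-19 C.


Step 1: sigma = q * n * mu
Step 2: sigma = 1.602e-19 * 3.81e+16 * 684
Step 3: sigma = 4.175e+00 S/cm

4.175e+00
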